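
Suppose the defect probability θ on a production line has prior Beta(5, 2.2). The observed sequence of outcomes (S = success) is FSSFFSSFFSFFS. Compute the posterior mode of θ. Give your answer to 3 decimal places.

Prior: Beta(5, 2.2).
Data: 6 successes in 13 trials (from the sequence). The binomial likelihood contributes θ^6(1−θ)^7, so the posterior is Beta(5+6, 2.2+7) = Beta(11, 9.2).
For Beta(a, b) with a, b > 1 the mode is (a−1)/(a+b−2) = 10/18.2 ≈ 0.549.

θ̂_MAP = 0.549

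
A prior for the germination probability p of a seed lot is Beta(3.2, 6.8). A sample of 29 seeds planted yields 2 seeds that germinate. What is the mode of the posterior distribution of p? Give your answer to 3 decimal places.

Prior: Beta(3.2, 6.8).
Data: 2 successes in 29 trials. The binomial likelihood contributes p^2(1−p)^27, so the posterior is Beta(3.2+2, 6.8+27) = Beta(5.2, 33.8).
For Beta(a, b) with a, b > 1 the mode is (a−1)/(a+b−2) = 4.2/37 ≈ 0.114.

p̂_MAP = 0.114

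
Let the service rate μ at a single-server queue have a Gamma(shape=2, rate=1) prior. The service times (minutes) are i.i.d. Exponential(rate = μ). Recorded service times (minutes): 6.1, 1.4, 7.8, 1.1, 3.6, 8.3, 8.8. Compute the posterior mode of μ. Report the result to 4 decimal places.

The Exponential(rate=μ) likelihood is ∝ μ^n e^(−μΣtᵢ). Here n = 7 and Σtᵢ = 6.1 + 1.4 + 7.8 + 1.1 + 3.6 + 8.3 + 8.8 = 37.1.
Posterior ∝ μe^(−1μ) · μ^7e^(−37.1μ) = μ^8e^(−38.1μ), i.e. Gamma(9, 38.1).
Mode = (a−1)/b = 8/38.1 ≈ 0.2100.

μ̂_MAP = 0.2100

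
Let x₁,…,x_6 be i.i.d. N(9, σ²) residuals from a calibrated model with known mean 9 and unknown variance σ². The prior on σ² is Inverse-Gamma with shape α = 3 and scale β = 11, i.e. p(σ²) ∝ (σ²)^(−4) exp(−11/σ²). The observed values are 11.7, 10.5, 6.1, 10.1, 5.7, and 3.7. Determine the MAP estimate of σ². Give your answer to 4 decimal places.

Sum of squared deviations about the known mean: SS = (11.7−9)² + (10.5−9)² + (6.1−9)² + (10.1−9)² + (5.7−9)² + (3.7−9)² = 58.14.
The Normal likelihood contributes (σ²)^(−n/2) exp(−SS/(2σ²)), so the posterior is Inverse-Gamma(α + n/2, β + SS/2) = Inverse-Gamma(6, 40.07).
The mode of Inverse-Gamma(a, b) is b/(a+1) = 40.07/7 ≈ 5.7243.

σ̂²_MAP = 5.7243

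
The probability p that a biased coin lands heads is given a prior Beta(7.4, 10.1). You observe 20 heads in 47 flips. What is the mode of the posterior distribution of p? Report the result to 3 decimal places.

p̂_MAP = 0.422

Prior: Beta(7.4, 10.1).
Data: 20 successes in 47 trials. The binomial likelihood contributes p^20(1−p)^27, so the posterior is Beta(7.4+20, 10.1+27) = Beta(27.4, 37.1).
For Beta(a, b) with a, b > 1 the mode is (a−1)/(a+b−2) = 26.4/62.5 ≈ 0.422.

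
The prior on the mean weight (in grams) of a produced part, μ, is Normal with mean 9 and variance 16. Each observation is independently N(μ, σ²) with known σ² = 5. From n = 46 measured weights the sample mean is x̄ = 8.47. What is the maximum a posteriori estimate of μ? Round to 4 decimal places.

n = 46, x̄ = 8.47.
For a Normal prior and Normal likelihood with known variance, the posterior is Normal; its mode equals its mean, the precision-weighted average.
Prior precision 1/σ₀² = 1/16 = 0.0625; data precision n/σ² = 46/5 = 9.2.
μ̂ = (0.0625·9 + 9.2·8.47) / (0.0625 + 9.2) = 78.4865/9.2625 = 156973/18525 ≈ 8.4736.

μ̂_MAP = 8.4736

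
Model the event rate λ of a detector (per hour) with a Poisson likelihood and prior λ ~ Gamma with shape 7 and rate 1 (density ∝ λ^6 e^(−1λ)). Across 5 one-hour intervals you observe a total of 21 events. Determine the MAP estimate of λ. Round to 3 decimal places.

Σxᵢ = 21, n = 5.
Posterior ∝ λ^6e^(−1λ) · λ^21e^(−5λ) = λ^27e^(−6λ), i.e. Gamma(shape=28, rate=6).
The mode of a Gamma(a, b) with a ≥ 1 (shape–rate) is (a−1)/b = 27/6 ≈ 4.500.

λ̂_MAP = 4.500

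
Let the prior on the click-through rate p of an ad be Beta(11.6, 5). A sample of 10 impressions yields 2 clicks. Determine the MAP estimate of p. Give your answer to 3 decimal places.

p̂_MAP = 0.512

Prior: Beta(11.6, 5).
Data: 2 successes in 10 trials. The binomial likelihood contributes p^2(1−p)^8, so the posterior is Beta(11.6+2, 5+8) = Beta(13.6, 13).
For Beta(a, b) with a, b > 1 the mode is (a−1)/(a+b−2) = 12.6/24.6 ≈ 0.512.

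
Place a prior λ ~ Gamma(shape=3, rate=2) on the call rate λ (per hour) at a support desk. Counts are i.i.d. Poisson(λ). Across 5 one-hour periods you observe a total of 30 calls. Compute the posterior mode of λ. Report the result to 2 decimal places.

λ̂_MAP = 4.57

Σxᵢ = 30, n = 5.
Posterior ∝ λ^2e^(−2λ) · λ^30e^(−5λ) = λ^32e^(−7λ), i.e. Gamma(shape=33, rate=7).
The mode of a Gamma(a, b) with a ≥ 1 (shape–rate) is (a−1)/b = 32/7 ≈ 4.57.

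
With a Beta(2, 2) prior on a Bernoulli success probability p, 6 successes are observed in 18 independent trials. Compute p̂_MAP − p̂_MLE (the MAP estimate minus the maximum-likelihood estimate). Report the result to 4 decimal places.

MAP − MLE = 0.0167

Posterior is Beta(8, 14); MAP = (8−1)/(22−2) = 7/20 ≈ 0.35000.
MLE ignores the prior: p̂_MLE = k/n = 6/18 ≈ 0.33333.
Difference = 7/20 − 6/18 = 1/60 ≈ 0.0167.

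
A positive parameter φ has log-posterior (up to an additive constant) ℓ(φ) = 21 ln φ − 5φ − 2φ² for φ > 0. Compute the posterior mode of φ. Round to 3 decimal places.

φ̂_MAP = 1.750

ℓ'(φ) = 21/φ − 5 − 4φ. Setting this to zero and multiplying by φ: 4φ² + 5φ − 21 = 0.
φ = (−5 + √(5² + 4·4·21)) / (2·4) = (−5 + √361) / 8 = (−5 + 19)/8 = 7/4.
ℓ''(φ) = −21/φ² − 4 < 0, confirming a maximum.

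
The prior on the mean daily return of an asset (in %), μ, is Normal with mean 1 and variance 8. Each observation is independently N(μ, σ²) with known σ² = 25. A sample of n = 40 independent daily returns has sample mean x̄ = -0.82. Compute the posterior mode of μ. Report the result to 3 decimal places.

n = 40, x̄ = -0.82.
For a Normal prior and Normal likelihood with known variance, the posterior is Normal; its mode equals its mean, the precision-weighted average.
Prior precision 1/σ₀² = 1/8 = 0.125; data precision n/σ² = 40/25 = 1.6.
μ̂ = (0.125·1 + 1.6·(-0.82)) / (0.125 + 1.6) = (-1.187)/1.725 = -1187/1725 ≈ -0.688.

μ̂_MAP = -0.688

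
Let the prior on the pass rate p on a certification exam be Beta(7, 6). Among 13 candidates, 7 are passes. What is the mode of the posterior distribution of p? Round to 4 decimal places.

p̂_MAP = 0.5417

Prior: Beta(7, 6).
Data: 7 successes in 13 trials. The binomial likelihood contributes p^7(1−p)^6, so the posterior is Beta(7+7, 6+6) = Beta(14, 12).
For Beta(a, b) with a, b > 1 the mode is (a−1)/(a+b−2) = 13/24 ≈ 0.5417.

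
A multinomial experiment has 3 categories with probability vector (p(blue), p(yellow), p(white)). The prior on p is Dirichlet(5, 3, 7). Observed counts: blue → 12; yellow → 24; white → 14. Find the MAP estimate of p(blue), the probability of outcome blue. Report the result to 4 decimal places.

The posterior is Dirichlet(αᵢ + nᵢ) = Dirichlet(17, 27, 21).
For a Dirichlet(a₁,…,a_K) with all aᵢ > 1, the mode has j-th component (aⱼ − 1)/(Σaᵢ − K).
Here Σaᵢ = 65 and K = 3, so p(blue) = (17 − 1)/(65 − 3) = 16/62 ≈ 0.2581.

MAP estimate of p(blue) = 0.2581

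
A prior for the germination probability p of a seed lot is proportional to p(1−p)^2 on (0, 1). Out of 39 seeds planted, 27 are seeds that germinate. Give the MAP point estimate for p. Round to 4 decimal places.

The prior density ∝ p(1−p)^2 is the kernel of Beta(2, 3).
Data: 27 successes in 39 trials. The binomial likelihood contributes p^27(1−p)^12, so the posterior is Beta(2+27, 3+12) = Beta(29, 15).
For Beta(a, b) with a, b > 1 the mode is (a−1)/(a+b−2) = 28/42 ≈ 0.6667.

p̂_MAP = 0.6667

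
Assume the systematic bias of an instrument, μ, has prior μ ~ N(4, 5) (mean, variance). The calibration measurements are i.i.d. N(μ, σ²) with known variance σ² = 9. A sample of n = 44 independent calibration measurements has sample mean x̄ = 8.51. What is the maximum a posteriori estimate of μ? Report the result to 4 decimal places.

n = 44, x̄ = 8.51.
For a Normal prior and Normal likelihood with known variance, the posterior is Normal; its mode equals its mean, the precision-weighted average.
Prior precision 1/σ₀² = 1/5 = 0.2; data precision n/σ² = 44/9.
μ̂ = (0.2·4 + (44/9)·8.51) / (0.2 + 44/9) = (9541/225)/(229/45) = 9541/1145 ≈ 8.3328.

μ̂_MAP = 8.3328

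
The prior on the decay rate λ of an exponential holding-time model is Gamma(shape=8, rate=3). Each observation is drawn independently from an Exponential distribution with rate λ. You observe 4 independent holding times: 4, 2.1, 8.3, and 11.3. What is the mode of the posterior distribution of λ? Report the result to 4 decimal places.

λ̂_MAP = 0.3833

The Exponential(rate=λ) likelihood is ∝ λ^n e^(−λΣtᵢ). Here n = 4 and Σtᵢ = 4 + 2.1 + 8.3 + 11.3 = 25.7.
Posterior ∝ λ^7e^(−3λ) · λ^4e^(−25.7λ) = λ^11e^(−28.7λ), i.e. Gamma(12, 28.7).
Mode = (a−1)/b = 11/28.7 ≈ 0.3833.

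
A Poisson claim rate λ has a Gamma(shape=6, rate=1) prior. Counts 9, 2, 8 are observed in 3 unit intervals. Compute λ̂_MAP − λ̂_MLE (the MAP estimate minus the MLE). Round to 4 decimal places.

MAP − MLE = -0.3333

Σxᵢ = 19. Posterior is Gamma(25, 4); MAP = (25−1)/4 = 24/4 ≈ 6.00000.
MLE = x̄ = 19/3 ≈ 6.33333.
Difference = 24/4 − 19/3 = -1/3 ≈ -0.3333.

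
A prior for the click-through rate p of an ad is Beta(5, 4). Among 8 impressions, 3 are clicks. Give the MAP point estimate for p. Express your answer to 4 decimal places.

Prior: Beta(5, 4).
Data: 3 successes in 8 trials. The binomial likelihood contributes p^3(1−p)^5, so the posterior is Beta(5+3, 4+5) = Beta(8, 9).
For Beta(a, b) with a, b > 1 the mode is (a−1)/(a+b−2) = 7/15 ≈ 0.4667.

p̂_MAP = 0.4667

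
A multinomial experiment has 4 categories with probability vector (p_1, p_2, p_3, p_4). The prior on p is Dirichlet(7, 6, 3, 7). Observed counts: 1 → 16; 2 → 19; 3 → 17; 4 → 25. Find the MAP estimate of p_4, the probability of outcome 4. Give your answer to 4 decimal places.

The posterior is Dirichlet(αᵢ + nᵢ) = Dirichlet(23, 25, 20, 32).
For a Dirichlet(a₁,…,a_K) with all aᵢ > 1, the mode has j-th component (aⱼ − 1)/(Σaᵢ − K).
Here Σaᵢ = 100 and K = 4, so p_4 = (32 − 1)/(100 − 4) = 31/96 ≈ 0.3229.

MAP estimate: 0.3229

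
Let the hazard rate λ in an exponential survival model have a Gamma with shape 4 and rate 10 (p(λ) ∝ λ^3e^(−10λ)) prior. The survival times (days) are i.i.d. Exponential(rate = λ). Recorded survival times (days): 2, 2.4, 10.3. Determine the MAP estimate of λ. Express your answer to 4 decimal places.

λ̂_MAP = 0.2429

The Exponential(rate=λ) likelihood is ∝ λ^n e^(−λΣtᵢ). Here n = 3 and Σtᵢ = 2 + 2.4 + 10.3 = 14.7.
Posterior ∝ λ^3e^(−10λ) · λ^3e^(−14.7λ) = λ^6e^(−24.7λ), i.e. Gamma(7, 24.7).
Mode = (a−1)/b = 6/24.7 ≈ 0.2429.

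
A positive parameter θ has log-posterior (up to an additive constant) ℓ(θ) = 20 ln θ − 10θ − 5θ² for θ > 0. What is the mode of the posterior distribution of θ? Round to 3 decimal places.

ℓ'(θ) = 20/θ − 10 − 10θ. Setting this to zero and multiplying by θ: 10θ² + 10θ − 20 = 0.
θ = (−10 + √(10² + 4·10·20)) / (2·10) = (−10 + √900) / 20 = (−10 + 30)/20 = 1.
ℓ''(θ) = −20/θ² − 10 < 0, confirming a maximum.

θ̂_MAP = 1.000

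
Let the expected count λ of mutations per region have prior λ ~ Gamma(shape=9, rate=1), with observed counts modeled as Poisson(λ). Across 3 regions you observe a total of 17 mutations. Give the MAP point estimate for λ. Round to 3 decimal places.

Σxᵢ = 17, n = 3.
Posterior ∝ λ^8e^(−1λ) · λ^17e^(−3λ) = λ^25e^(−4λ), i.e. Gamma(shape=26, rate=4).
The mode of a Gamma(a, b) with a ≥ 1 (shape–rate) is (a−1)/b = 25/4 ≈ 6.250.

λ̂_MAP = 6.250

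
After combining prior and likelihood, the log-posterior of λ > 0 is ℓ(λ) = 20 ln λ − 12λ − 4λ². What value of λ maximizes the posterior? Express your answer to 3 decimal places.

ℓ'(λ) = 20/λ − 12 − 8λ. Setting this to zero and multiplying by λ: 8λ² + 12λ − 20 = 0.
λ = (−12 + √(12² + 4·8·20)) / (2·8) = (−12 + √784) / 16 = (−12 + 28)/16 = 1.
ℓ''(λ) = −20/λ² − 8 < 0, confirming a maximum.

λ̂_MAP = 1.000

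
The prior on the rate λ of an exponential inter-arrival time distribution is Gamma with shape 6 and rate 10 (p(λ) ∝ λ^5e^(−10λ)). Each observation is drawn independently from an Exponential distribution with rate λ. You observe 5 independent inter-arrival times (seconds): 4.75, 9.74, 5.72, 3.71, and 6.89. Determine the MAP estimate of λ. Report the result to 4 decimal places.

The Exponential(rate=λ) likelihood is ∝ λ^n e^(−λΣtᵢ). Here n = 5 and Σtᵢ = 4.75 + 9.74 + 5.72 + 3.71 + 6.89 = 30.81.
Posterior ∝ λ^5e^(−10λ) · λ^5e^(−30.81λ) = λ^10e^(−40.81λ), i.e. Gamma(11, 40.81).
Mode = (a−1)/b = 10/40.81 ≈ 0.2450.

λ̂_MAP = 0.2450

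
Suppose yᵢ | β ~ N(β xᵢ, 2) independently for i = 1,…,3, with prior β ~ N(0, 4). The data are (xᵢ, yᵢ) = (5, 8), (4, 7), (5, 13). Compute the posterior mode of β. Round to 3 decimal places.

log p(β | y) = −Σ(yᵢ − βxᵢ)²/(2·2) − β²/(2·4) + const.
Setting the derivative to zero: Σxᵢ(yᵢ − βxᵢ)/2 − β/4 = 0, so β = Σxᵢyᵢ / (Σxᵢ² + σ²/τ²).
Σxᵢyᵢ = 5·8 + 4·7 + 5·13 = 133; Σxᵢ² = 66; σ²/τ² = 0.5.
β̂_MAP = 133 / (66 + 0.5) = 133/66.5 ≈ 2.000.

β̂_MAP = 2.000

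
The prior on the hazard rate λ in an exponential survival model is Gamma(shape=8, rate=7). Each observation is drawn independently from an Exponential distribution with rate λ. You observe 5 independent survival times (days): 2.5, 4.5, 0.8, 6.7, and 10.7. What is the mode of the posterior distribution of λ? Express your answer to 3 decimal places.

λ̂_MAP = 0.373

The Exponential(rate=λ) likelihood is ∝ λ^n e^(−λΣtᵢ). Here n = 5 and Σtᵢ = 2.5 + 4.5 + 0.8 + 6.7 + 10.7 = 25.2.
Posterior ∝ λ^7e^(−7λ) · λ^5e^(−25.2λ) = λ^12e^(−32.2λ), i.e. Gamma(13, 32.2).
Mode = (a−1)/b = 12/32.2 ≈ 0.373.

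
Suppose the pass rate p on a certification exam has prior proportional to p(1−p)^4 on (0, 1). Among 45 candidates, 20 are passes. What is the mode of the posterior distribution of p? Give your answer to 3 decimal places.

The prior density ∝ p(1−p)^4 is the kernel of Beta(2, 5).
Data: 20 successes in 45 trials. The binomial likelihood contributes p^20(1−p)^25, so the posterior is Beta(2+20, 5+25) = Beta(22, 30).
For Beta(a, b) with a, b > 1 the mode is (a−1)/(a+b−2) = 21/50 ≈ 0.420.

p̂_MAP = 0.420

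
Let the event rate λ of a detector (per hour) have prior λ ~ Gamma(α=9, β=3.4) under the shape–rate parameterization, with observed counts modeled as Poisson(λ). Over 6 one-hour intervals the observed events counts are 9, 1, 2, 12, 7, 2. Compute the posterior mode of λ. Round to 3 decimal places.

λ̂_MAP = 4.362

Σxᵢ = 9+1+2+12+7+2 = 33, with n = 6.
Posterior ∝ λ^8e^(−3.4λ) · λ^33e^(−6λ) = λ^41e^(−9.4λ), i.e. Gamma(shape=42, rate=9.4).
The mode of a Gamma(a, b) with a ≥ 1 (shape–rate) is (a−1)/b = 41/9.4 ≈ 4.362.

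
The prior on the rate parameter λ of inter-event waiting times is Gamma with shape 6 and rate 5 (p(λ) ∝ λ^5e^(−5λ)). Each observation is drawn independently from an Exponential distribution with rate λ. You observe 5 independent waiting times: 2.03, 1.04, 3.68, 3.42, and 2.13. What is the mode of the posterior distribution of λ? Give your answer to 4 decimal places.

λ̂_MAP = 0.5780

The Exponential(rate=λ) likelihood is ∝ λ^n e^(−λΣtᵢ). Here n = 5 and Σtᵢ = 2.03 + 1.04 + 3.68 + 3.42 + 2.13 = 12.30.
Posterior ∝ λ^5e^(−5λ) · λ^5e^(−12.30λ) = λ^10e^(−17.30λ), i.e. Gamma(11, 17.30).
Mode = (a−1)/b = 10/17.30 ≈ 0.5780.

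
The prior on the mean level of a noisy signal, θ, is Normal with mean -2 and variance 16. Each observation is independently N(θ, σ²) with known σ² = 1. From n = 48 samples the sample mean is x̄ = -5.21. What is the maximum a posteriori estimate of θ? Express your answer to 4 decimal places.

n = 48, x̄ = -5.21.
For a Normal prior and Normal likelihood with known variance, the posterior is Normal; its mode equals its mean, the precision-weighted average.
Prior precision 1/σ₀² = 1/16 = 0.0625; data precision n/σ² = 48/1 = 48.
θ̂ = (0.0625·(-2) + 48·(-5.21)) / (0.0625 + 48) = (-250.205)/48.0625 = -100082/19225 ≈ -5.2058.

θ̂_MAP = -5.2058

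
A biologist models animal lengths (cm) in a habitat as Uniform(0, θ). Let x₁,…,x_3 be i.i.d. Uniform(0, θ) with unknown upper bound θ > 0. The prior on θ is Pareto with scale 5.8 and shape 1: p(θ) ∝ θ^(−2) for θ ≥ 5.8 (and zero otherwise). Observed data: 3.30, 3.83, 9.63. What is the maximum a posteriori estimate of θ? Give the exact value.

θ̂_MAP = 9.63

The Uniform(0, θ) likelihood is θ^(−n) for θ ≥ max(xᵢ), zero otherwise. Here max(xᵢ) = 9.63.
Posterior ∝ θ^(−2) · θ^(−3) = θ^(−5) on θ ≥ max(5.8, 9.63) = 9.63.
This density is strictly decreasing in θ, so the posterior mode lies at the lower boundary of the support.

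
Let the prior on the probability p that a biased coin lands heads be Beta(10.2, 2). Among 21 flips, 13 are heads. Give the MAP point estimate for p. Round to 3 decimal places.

p̂_MAP = 0.712

Prior: Beta(10.2, 2).
Data: 13 successes in 21 trials. The binomial likelihood contributes p^13(1−p)^8, so the posterior is Beta(10.2+13, 2+8) = Beta(23.2, 10).
For Beta(a, b) with a, b > 1 the mode is (a−1)/(a+b−2) = 22.2/31.2 ≈ 0.712.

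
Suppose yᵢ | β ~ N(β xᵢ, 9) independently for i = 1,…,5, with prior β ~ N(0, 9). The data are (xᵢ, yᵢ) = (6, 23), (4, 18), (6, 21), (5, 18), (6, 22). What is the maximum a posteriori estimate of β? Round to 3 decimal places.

log p(β | y) = −Σ(yᵢ − βxᵢ)²/(2·9) − β²/(2·9) + const.
Setting the derivative to zero: Σxᵢ(yᵢ − βxᵢ)/9 − β/9 = 0, so β = Σxᵢyᵢ / (Σxᵢ² + σ²/τ²).
Σxᵢyᵢ = 6·23 + 4·18 + 6·21 + 5·18 + 6·22 = 558; Σxᵢ² = 149; σ²/τ² = 1.
β̂_MAP = 558 / (149 + 1) = 558/150 ≈ 3.720.

β̂_MAP = 3.720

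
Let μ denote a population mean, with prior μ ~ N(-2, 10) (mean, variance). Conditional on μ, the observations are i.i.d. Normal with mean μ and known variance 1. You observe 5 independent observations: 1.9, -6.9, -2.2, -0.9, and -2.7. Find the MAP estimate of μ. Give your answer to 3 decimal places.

μ̂_MAP = -2.157

n = 5; x̄ = (1.9 + (-6.9) + (-2.2) + (-0.9) + (-2.7))/5 = -10.8/5 = -2.16.
For a Normal prior and Normal likelihood with known variance, the posterior is Normal; its mode equals its mean, the precision-weighted average.
Prior precision 1/σ₀² = 1/10 = 0.1; data precision n/σ² = 5/1 = 5.
μ̂ = (0.1·(-2) + 5·(-2.16)) / (0.1 + 5) = (-11)/5.1 = -110/51 ≈ -2.157.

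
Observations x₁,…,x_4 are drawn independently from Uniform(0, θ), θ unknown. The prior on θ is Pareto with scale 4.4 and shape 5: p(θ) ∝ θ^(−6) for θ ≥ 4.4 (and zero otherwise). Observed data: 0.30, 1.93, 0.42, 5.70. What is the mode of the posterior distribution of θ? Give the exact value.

θ̂_MAP = 5.70

The Uniform(0, θ) likelihood is θ^(−n) for θ ≥ max(xᵢ), zero otherwise. Here max(xᵢ) = 5.70.
Posterior ∝ θ^(−6) · θ^(−4) = θ^(−10) on θ ≥ max(4.4, 5.70) = 5.70.
This density is strictly decreasing in θ, so the posterior mode lies at the lower boundary of the support.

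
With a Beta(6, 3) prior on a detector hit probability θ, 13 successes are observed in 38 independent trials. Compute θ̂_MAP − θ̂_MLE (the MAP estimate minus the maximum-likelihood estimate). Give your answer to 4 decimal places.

Posterior is Beta(19, 28); MAP = (19−1)/(47−2) = 18/45 ≈ 0.40000.
MLE ignores the prior: θ̂_MLE = k/n = 13/38 ≈ 0.34211.
Difference = 18/45 − 13/38 = 11/190 ≈ 0.0579.

MAP − MLE = 0.0579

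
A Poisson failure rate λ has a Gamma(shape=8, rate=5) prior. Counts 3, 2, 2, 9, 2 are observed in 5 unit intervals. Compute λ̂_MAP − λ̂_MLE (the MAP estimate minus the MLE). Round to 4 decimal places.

Σxᵢ = 18. Posterior is Gamma(26, 10); MAP = (26−1)/10 = 25/10 ≈ 2.50000.
MLE = x̄ = 18/5 ≈ 3.60000.
Difference = 25/10 − 18/5 = -11/10 ≈ -1.1000.

MAP − MLE = -1.1000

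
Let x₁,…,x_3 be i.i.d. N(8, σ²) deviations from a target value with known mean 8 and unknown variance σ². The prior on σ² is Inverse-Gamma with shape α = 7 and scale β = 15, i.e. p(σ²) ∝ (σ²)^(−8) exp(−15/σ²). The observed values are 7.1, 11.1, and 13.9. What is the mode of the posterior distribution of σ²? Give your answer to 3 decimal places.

σ̂²_MAP = 3.959

Sum of squared deviations about the known mean: SS = (7.1−8)² + (11.1−8)² + (13.9−8)² = 45.23.
The Normal likelihood contributes (σ²)^(−n/2) exp(−SS/(2σ²)), so the posterior is Inverse-Gamma(α + n/2, β + SS/2) = Inverse-Gamma(8.5, 37.615).
The mode of Inverse-Gamma(a, b) is b/(a+1) = 37.615/9.5 ≈ 3.959.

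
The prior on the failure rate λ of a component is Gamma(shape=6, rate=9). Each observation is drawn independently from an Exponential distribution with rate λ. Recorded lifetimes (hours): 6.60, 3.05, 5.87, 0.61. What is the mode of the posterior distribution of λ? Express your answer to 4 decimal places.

The Exponential(rate=λ) likelihood is ∝ λ^n e^(−λΣtᵢ). Here n = 4 and Σtᵢ = 6.60 + 3.05 + 5.87 + 0.61 = 16.13.
Posterior ∝ λ^5e^(−9λ) · λ^4e^(−16.13λ) = λ^9e^(−25.13λ), i.e. Gamma(10, 25.13).
Mode = (a−1)/b = 9/25.13 ≈ 0.3581.

λ̂_MAP = 0.3581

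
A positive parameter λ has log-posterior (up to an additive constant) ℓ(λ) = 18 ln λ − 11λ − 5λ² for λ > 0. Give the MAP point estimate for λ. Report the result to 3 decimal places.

λ̂_MAP = 0.900

ℓ'(λ) = 18/λ − 11 − 10λ. Setting this to zero and multiplying by λ: 10λ² + 11λ − 18 = 0.
λ = (−11 + √(11² + 4·10·18)) / (2·10) = (−11 + √841) / 20 = (−11 + 29)/20 = 9/10.
ℓ''(λ) = −18/λ² − 10 < 0, confirming a maximum.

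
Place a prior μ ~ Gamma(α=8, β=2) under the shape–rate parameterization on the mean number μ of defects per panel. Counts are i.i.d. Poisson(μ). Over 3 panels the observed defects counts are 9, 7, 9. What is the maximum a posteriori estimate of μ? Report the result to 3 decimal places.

Σxᵢ = 9+7+9 = 25, with n = 3.
Posterior ∝ μ^7e^(−2μ) · μ^25e^(−3μ) = μ^32e^(−5μ), i.e. Gamma(shape=33, rate=5).
The mode of a Gamma(a, b) with a ≥ 1 (shape–rate) is (a−1)/b = 32/5 ≈ 6.400.

μ̂_MAP = 6.400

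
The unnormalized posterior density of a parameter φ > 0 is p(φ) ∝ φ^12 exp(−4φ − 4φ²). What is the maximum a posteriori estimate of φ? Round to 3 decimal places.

ℓ'(φ) = 12/φ − 4 − 8φ. Setting this to zero and multiplying by φ: 8φ² + 4φ − 12 = 0.
φ = (−4 + √(4² + 4·8·12)) / (2·8) = (−4 + √400) / 16 = (−4 + 20)/16 = 1.
ℓ''(φ) = −12/φ² − 8 < 0, confirming a maximum.

φ̂_MAP = 1.000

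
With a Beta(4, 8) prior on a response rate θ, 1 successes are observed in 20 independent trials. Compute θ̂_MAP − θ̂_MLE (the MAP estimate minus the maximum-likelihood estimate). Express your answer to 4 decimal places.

MAP − MLE = 0.0833

Posterior is Beta(5, 27); MAP = (5−1)/(32−2) = 4/30 ≈ 0.13333.
MLE ignores the prior: θ̂_MLE = k/n = 1/20 ≈ 0.05000.
Difference = 4/30 − 1/20 = 1/12 ≈ 0.0833.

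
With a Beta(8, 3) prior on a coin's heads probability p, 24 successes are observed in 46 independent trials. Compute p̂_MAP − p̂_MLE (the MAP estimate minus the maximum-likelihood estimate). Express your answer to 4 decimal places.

Posterior is Beta(32, 25); MAP = (32−1)/(57−2) = 31/55 ≈ 0.56364.
MLE ignores the prior: p̂_MLE = k/n = 24/46 ≈ 0.52174.
Difference = 31/55 − 24/46 = 53/1265 ≈ 0.0419.

MAP − MLE = 0.0419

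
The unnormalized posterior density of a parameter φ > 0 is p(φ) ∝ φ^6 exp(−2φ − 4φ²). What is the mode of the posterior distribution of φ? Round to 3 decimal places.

φ̂_MAP = 0.750

ℓ'(φ) = 6/φ − 2 − 8φ. Setting this to zero and multiplying by φ: 8φ² + 2φ − 6 = 0.
φ = (−2 + √(2² + 4·8·6)) / (2·8) = (−2 + √196) / 16 = (−2 + 14)/16 = 3/4.
ℓ''(φ) = −6/φ² − 8 < 0, confirming a maximum.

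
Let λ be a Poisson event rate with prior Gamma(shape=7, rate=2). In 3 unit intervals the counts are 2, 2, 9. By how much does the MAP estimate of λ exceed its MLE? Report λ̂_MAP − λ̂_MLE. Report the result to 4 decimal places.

MAP − MLE = -0.5333

Σxᵢ = 13. Posterior is Gamma(20, 5); MAP = (20−1)/5 = 19/5 ≈ 3.80000.
MLE = x̄ = 13/3 ≈ 4.33333.
Difference = 19/5 − 13/3 = -8/15 ≈ -0.5333.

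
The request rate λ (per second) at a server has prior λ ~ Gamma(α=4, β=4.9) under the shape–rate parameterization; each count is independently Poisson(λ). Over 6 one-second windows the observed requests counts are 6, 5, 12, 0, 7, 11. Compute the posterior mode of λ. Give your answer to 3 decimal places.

Σxᵢ = 6+5+12+0+7+11 = 41, with n = 6.
Posterior ∝ λ^3e^(−4.9λ) · λ^41e^(−6λ) = λ^44e^(−10.9λ), i.e. Gamma(shape=45, rate=10.9).
The mode of a Gamma(a, b) with a ≥ 1 (shape–rate) is (a−1)/b = 44/10.9 ≈ 4.037.

λ̂_MAP = 4.037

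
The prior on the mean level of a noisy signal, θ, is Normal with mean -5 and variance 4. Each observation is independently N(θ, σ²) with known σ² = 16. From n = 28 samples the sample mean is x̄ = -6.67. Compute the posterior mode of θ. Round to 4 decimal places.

θ̂_MAP = -6.4613

n = 28, x̄ = -6.67.
For a Normal prior and Normal likelihood with known variance, the posterior is Normal; its mode equals its mean, the precision-weighted average.
Prior precision 1/σ₀² = 1/4 = 0.25; data precision n/σ² = 28/16 = 1.75.
θ̂ = (0.25·(-5) + 1.75·(-6.67)) / (0.25 + 1.75) = (-12.9225)/2 = -6.46125 ≈ -6.4613.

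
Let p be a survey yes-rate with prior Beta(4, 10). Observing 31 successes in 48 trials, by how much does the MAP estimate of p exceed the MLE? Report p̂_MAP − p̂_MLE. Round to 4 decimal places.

Posterior is Beta(35, 27); MAP = (35−1)/(62−2) = 34/60 ≈ 0.56667.
MLE ignores the prior: p̂_MLE = k/n = 31/48 ≈ 0.64583.
Difference = 34/60 − 31/48 = -19/240 ≈ -0.0792.

MAP − MLE = -0.0792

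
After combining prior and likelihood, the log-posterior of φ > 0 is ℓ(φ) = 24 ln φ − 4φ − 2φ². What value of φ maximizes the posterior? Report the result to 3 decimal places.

ℓ'(φ) = 24/φ − 4 − 4φ. Setting this to zero and multiplying by φ: 4φ² + 4φ − 24 = 0.
φ = (−4 + √(4² + 4·4·24)) / (2·4) = (−4 + √400) / 8 = (−4 + 20)/8 = 2.
ℓ''(φ) = −24/φ² − 4 < 0, confirming a maximum.

φ̂_MAP = 2.000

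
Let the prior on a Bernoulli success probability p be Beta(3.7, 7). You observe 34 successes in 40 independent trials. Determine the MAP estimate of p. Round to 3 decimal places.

Prior: Beta(3.7, 7).
Data: 34 successes in 40 trials. The binomial likelihood contributes p^34(1−p)^6, so the posterior is Beta(3.7+34, 7+6) = Beta(37.7, 13).
For Beta(a, b) with a, b > 1 the mode is (a−1)/(a+b−2) = 36.7/48.7 ≈ 0.754.

p̂_MAP = 0.754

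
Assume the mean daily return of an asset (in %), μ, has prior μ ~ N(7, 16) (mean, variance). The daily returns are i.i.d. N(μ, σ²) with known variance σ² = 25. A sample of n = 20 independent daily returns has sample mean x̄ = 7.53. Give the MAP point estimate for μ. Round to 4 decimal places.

μ̂_MAP = 7.4916

n = 20, x̄ = 7.53.
For a Normal prior and Normal likelihood with known variance, the posterior is Normal; its mode equals its mean, the precision-weighted average.
Prior precision 1/σ₀² = 1/16 = 0.0625; data precision n/σ² = 20/25 = 0.8.
μ̂ = (0.0625·7 + 0.8·7.53) / (0.0625 + 0.8) = 6.4615/0.8625 = 12923/1725 ≈ 7.4916.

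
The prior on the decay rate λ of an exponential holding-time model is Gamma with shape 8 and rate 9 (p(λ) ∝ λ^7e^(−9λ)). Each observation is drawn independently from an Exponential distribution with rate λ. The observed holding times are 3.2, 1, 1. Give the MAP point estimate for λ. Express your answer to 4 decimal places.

The Exponential(rate=λ) likelihood is ∝ λ^n e^(−λΣtᵢ). Here n = 3 and Σtᵢ = 3.2 + 1 + 1 = 5.2.
Posterior ∝ λ^7e^(−9λ) · λ^3e^(−5.2λ) = λ^10e^(−14.2λ), i.e. Gamma(11, 14.2).
Mode = (a−1)/b = 10/14.2 ≈ 0.7042.

λ̂_MAP = 0.7042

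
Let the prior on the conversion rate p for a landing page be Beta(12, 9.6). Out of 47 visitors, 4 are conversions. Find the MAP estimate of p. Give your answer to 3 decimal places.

Prior: Beta(12, 9.6).
Data: 4 successes in 47 trials. The binomial likelihood contributes p^4(1−p)^43, so the posterior is Beta(12+4, 9.6+43) = Beta(16, 52.6).
For Beta(a, b) with a, b > 1 the mode is (a−1)/(a+b−2) = 15/66.6 ≈ 0.225.

p̂_MAP = 0.225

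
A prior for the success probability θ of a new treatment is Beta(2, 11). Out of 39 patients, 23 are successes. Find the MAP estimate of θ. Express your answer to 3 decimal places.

Prior: Beta(2, 11).
Data: 23 successes in 39 trials. The binomial likelihood contributes θ^23(1−θ)^16, so the posterior is Beta(2+23, 11+16) = Beta(25, 27).
For Beta(a, b) with a, b > 1 the mode is (a−1)/(a+b−2) = 24/50 ≈ 0.480.

θ̂_MAP = 0.480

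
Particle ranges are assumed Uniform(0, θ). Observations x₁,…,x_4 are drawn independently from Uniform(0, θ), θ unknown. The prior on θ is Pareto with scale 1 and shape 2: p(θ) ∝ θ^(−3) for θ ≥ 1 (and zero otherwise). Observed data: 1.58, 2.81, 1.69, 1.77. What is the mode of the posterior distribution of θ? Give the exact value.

θ̂_MAP = 2.81

The Uniform(0, θ) likelihood is θ^(−n) for θ ≥ max(xᵢ), zero otherwise. Here max(xᵢ) = 2.81.
Posterior ∝ θ^(−3) · θ^(−4) = θ^(−7) on θ ≥ max(1, 2.81) = 2.81.
This density is strictly decreasing in θ, so the posterior mode lies at the lower boundary of the support.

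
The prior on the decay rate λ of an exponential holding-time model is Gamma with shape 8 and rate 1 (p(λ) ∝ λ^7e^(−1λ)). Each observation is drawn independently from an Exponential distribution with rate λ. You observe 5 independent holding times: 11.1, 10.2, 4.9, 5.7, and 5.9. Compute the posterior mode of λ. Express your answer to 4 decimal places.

The Exponential(rate=λ) likelihood is ∝ λ^n e^(−λΣtᵢ). Here n = 5 and Σtᵢ = 11.1 + 10.2 + 4.9 + 5.7 + 5.9 = 37.8.
Posterior ∝ λ^7e^(−1λ) · λ^5e^(−37.8λ) = λ^12e^(−38.8λ), i.e. Gamma(13, 38.8).
Mode = (a−1)/b = 12/38.8 ≈ 0.3093.

λ̂_MAP = 0.3093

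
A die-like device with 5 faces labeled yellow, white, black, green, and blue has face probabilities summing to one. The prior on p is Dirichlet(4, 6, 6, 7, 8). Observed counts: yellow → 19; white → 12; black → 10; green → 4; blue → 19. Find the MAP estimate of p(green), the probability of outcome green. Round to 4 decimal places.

The posterior is Dirichlet(αᵢ + nᵢ) = Dirichlet(23, 18, 16, 11, 27).
For a Dirichlet(a₁,…,a_K) with all aᵢ > 1, the mode has j-th component (aⱼ − 1)/(Σaᵢ − K).
Here Σaᵢ = 95 and K = 5, so p(green) = (11 − 1)/(95 − 5) = 10/90 ≈ 0.1111.

MAP estimate of p(green) = 0.1111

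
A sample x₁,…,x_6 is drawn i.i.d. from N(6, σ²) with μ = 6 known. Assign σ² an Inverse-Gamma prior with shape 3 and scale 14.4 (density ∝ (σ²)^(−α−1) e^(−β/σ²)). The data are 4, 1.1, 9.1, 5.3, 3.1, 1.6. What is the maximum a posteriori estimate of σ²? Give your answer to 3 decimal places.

Sum of squared deviations about the known mean: SS = (4−6)² + (1.1−6)² + (9.1−6)² + (5.3−6)² + (3.1−6)² + (1.6−6)² = 65.88.
The Normal likelihood contributes (σ²)^(−n/2) exp(−SS/(2σ²)), so the posterior is Inverse-Gamma(α + n/2, β + SS/2) = Inverse-Gamma(6, 47.34).
The mode of Inverse-Gamma(a, b) is b/(a+1) = 47.34/7 ≈ 6.763.

σ̂²_MAP = 6.763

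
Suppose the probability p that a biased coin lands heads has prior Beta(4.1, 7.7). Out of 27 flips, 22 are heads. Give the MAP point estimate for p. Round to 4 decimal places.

Prior: Beta(4.1, 7.7).
Data: 22 successes in 27 trials. The binomial likelihood contributes p^22(1−p)^5, so the posterior is Beta(4.1+22, 7.7+5) = Beta(26.1, 12.7).
For Beta(a, b) with a, b > 1 the mode is (a−1)/(a+b−2) = 25.1/36.8 ≈ 0.6821.

p̂_MAP = 0.6821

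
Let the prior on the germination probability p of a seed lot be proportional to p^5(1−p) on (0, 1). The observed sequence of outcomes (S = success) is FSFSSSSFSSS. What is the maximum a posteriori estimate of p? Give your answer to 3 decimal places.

p̂_MAP = 0.765

The prior density ∝ p^5(1−p)^1 is the kernel of Beta(6, 2).
Data: 8 successes in 11 trials (from the sequence). The binomial likelihood contributes p^8(1−p)^3, so the posterior is Beta(6+8, 2+3) = Beta(14, 5).
For Beta(a, b) with a, b > 1 the mode is (a−1)/(a+b−2) = 13/17 ≈ 0.765.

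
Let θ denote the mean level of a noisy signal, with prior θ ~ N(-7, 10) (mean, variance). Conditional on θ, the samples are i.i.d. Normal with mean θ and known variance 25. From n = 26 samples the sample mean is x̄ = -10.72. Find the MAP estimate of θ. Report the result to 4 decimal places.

θ̂_MAP = -10.3937

n = 26, x̄ = -10.72.
For a Normal prior and Normal likelihood with known variance, the posterior is Normal; its mode equals its mean, the precision-weighted average.
Prior precision 1/σ₀² = 1/10 = 0.1; data precision n/σ² = 26/25 = 1.04.
θ̂ = (0.1·(-7) + 1.04·(-10.72)) / (0.1 + 1.04) = (-11.8488)/1.14 = -4937/475 ≈ -10.3937.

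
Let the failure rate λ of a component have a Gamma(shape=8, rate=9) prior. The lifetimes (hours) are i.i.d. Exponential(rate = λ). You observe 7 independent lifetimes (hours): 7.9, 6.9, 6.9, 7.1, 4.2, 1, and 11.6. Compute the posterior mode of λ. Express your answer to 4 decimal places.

The Exponential(rate=λ) likelihood is ∝ λ^n e^(−λΣtᵢ). Here n = 7 and Σtᵢ = 7.9 + 6.9 + 6.9 + 7.1 + 4.2 + 1 + 11.6 = 45.6.
Posterior ∝ λ^7e^(−9λ) · λ^7e^(−45.6λ) = λ^14e^(−54.6λ), i.e. Gamma(15, 54.6).
Mode = (a−1)/b = 14/54.6 ≈ 0.2564.

λ̂_MAP = 0.2564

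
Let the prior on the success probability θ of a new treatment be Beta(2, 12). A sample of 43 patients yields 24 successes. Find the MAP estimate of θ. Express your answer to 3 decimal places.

θ̂_MAP = 0.455

Prior: Beta(2, 12).
Data: 24 successes in 43 trials. The binomial likelihood contributes θ^24(1−θ)^19, so the posterior is Beta(2+24, 12+19) = Beta(26, 31).
For Beta(a, b) with a, b > 1 the mode is (a−1)/(a+b−2) = 25/55 ≈ 0.455.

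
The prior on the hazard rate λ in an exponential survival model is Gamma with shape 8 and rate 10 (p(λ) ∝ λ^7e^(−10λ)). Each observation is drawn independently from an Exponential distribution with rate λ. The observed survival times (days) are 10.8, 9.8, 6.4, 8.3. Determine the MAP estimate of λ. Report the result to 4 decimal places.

The Exponential(rate=λ) likelihood is ∝ λ^n e^(−λΣtᵢ). Here n = 4 and Σtᵢ = 10.8 + 9.8 + 6.4 + 8.3 = 35.3.
Posterior ∝ λ^7e^(−10λ) · λ^4e^(−35.3λ) = λ^11e^(−45.3λ), i.e. Gamma(12, 45.3).
Mode = (a−1)/b = 11/45.3 ≈ 0.2428.

λ̂_MAP = 0.2428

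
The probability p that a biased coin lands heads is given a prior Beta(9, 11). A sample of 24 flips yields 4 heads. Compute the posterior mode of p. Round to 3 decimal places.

p̂_MAP = 0.286

Prior: Beta(9, 11).
Data: 4 successes in 24 trials. The binomial likelihood contributes p^4(1−p)^20, so the posterior is Beta(9+4, 11+20) = Beta(13, 31).
For Beta(a, b) with a, b > 1 the mode is (a−1)/(a+b−2) = 12/42 ≈ 0.286.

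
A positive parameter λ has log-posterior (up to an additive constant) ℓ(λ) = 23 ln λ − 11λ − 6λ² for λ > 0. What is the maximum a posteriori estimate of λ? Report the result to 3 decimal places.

λ̂_MAP = 1.000

ℓ'(λ) = 23/λ − 11 − 12λ. Setting this to zero and multiplying by λ: 12λ² + 11λ − 23 = 0.
λ = (−11 + √(11² + 4·12·23)) / (2·12) = (−11 + √1225) / 24 = (−11 + 35)/24 = 1.
ℓ''(λ) = −23/λ² − 12 < 0, confirming a maximum.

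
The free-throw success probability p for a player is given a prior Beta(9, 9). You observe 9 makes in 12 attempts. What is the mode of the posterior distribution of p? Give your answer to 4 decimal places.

p̂_MAP = 0.6071

Prior: Beta(9, 9).
Data: 9 successes in 12 trials. The binomial likelihood contributes p^9(1−p)^3, so the posterior is Beta(9+9, 9+3) = Beta(18, 12).
For Beta(a, b) with a, b > 1 the mode is (a−1)/(a+b−2) = 17/28 ≈ 0.6071.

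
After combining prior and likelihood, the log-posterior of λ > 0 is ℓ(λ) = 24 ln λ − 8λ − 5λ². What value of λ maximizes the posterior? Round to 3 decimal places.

λ̂_MAP = 1.200

ℓ'(λ) = 24/λ − 8 − 10λ. Setting this to zero and multiplying by λ: 10λ² + 8λ − 24 = 0.
λ = (−8 + √(8² + 4·10·24)) / (2·10) = (−8 + √1024) / 20 = (−8 + 32)/20 = 6/5.
ℓ''(λ) = −24/λ² − 10 < 0, confirming a maximum.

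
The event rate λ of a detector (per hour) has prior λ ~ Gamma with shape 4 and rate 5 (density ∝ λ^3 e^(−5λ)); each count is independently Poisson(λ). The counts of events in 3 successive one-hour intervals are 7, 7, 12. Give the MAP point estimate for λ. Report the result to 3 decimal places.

λ̂_MAP = 3.625

Σxᵢ = 7+7+12 = 26, with n = 3.
Posterior ∝ λ^3e^(−5λ) · λ^26e^(−3λ) = λ^29e^(−8λ), i.e. Gamma(shape=30, rate=8).
The mode of a Gamma(a, b) with a ≥ 1 (shape–rate) is (a−1)/b = 29/8 ≈ 3.625.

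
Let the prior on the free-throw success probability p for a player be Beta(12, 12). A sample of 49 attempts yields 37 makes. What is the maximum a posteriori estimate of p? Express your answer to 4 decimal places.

p̂_MAP = 0.6761

Prior: Beta(12, 12).
Data: 37 successes in 49 trials. The binomial likelihood contributes p^37(1−p)^12, so the posterior is Beta(12+37, 12+12) = Beta(49, 24).
For Beta(a, b) with a, b > 1 the mode is (a−1)/(a+b−2) = 48/71 ≈ 0.6761.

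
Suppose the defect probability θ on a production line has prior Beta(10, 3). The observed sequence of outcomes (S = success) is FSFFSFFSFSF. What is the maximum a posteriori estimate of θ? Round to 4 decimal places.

θ̂_MAP = 0.5909

Prior: Beta(10, 3).
Data: 4 successes in 11 trials (from the sequence). The binomial likelihood contributes θ^4(1−θ)^7, so the posterior is Beta(10+4, 3+7) = Beta(14, 10).
For Beta(a, b) with a, b > 1 the mode is (a−1)/(a+b−2) = 13/22 ≈ 0.5909.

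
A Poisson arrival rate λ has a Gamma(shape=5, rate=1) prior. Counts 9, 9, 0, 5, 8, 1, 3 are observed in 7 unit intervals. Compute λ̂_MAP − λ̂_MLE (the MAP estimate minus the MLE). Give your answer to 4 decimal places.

Σxᵢ = 35. Posterior is Gamma(40, 8); MAP = (40−1)/8 = 39/8 ≈ 4.87500.
MLE = x̄ = 35/7 ≈ 5.00000.
Difference = 39/8 − 35/7 = -1/8 ≈ -0.1250.

MAP − MLE = -0.1250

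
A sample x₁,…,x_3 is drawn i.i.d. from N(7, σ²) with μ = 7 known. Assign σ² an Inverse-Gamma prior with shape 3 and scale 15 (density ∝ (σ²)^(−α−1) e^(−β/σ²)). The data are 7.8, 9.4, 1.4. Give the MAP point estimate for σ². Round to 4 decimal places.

σ̂²_MAP = 6.1600

Sum of squared deviations about the known mean: SS = (7.8−7)² + (9.4−7)² + (1.4−7)² = 37.76.
The Normal likelihood contributes (σ²)^(−n/2) exp(−SS/(2σ²)), so the posterior is Inverse-Gamma(α + n/2, β + SS/2) = Inverse-Gamma(4.5, 33.88).
The mode of Inverse-Gamma(a, b) is b/(a+1) = 33.88/5.5 ≈ 6.1600.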